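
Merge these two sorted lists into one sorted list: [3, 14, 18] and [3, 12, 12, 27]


List A: [3, 14, 18]
List B: [3, 12, 12, 27]
Repeatedly compare the front elements and take the smaller:
  3 vs 3 -> take 3
  14 vs 3 -> take 3
  14 vs 12 -> take 12
  14 vs 12 -> take 12
  14 vs 27 -> take 14
  18 vs 27 -> take 18
  A is exhausted; append the rest of B: [27]
Final answer: [3, 3, 12, 12, 14, 18, 27]


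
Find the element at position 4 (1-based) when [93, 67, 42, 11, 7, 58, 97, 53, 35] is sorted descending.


Sort descending: [97, 93, 67, 58, 53, 42, 35, 11, 7]
The 4th element (1-indexed) is at index 3.
Value = 58
Final answer: 58


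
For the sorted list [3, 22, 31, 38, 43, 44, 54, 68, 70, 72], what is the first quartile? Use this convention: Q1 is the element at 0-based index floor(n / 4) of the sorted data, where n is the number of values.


The list has n = 10 elements.
Q1 index = floor(10 / 4) = floor(2.5) = 2
Counting from index 0 in the sorted data, the element at index 2 is 31.
Final answer: 31


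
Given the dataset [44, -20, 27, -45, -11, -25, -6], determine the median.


First, sort the list: [-45, -25, -20, -11, -6, 27, 44]
The list has 7 elements (odd count).
The middle index is 3 (0-based), and the element there is -11.
Final answer: -11


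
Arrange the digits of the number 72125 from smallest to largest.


The number 72125 has digits: 7, 2, 1, 2, 5
Sorted: 1, 2, 2, 5, 7
Joining the sorted digits gives the result.
Final answer: 12257


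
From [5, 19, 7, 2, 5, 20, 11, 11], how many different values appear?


List all unique values:
Distinct values: [2, 5, 7, 11, 19, 20]
Count = 6
Final answer: 6


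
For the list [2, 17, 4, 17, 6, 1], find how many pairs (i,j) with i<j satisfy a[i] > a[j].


For each element, count the later elements that are smaller than it:
  2 (index 0): smaller elements after it = [1] -> 1
  17 (index 1): smaller elements after it = [4, 6, 1] -> 3
  4 (index 2): smaller elements after it = [1] -> 1
  17 (index 3): smaller elements after it = [6, 1] -> 2
  6 (index 4): smaller elements after it = [1] -> 1
Total inversions = 1 + 3 + 1 + 2 + 1 = 8
Final answer: 8


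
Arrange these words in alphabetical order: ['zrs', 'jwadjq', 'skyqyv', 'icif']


Compare strings character by character (the first differing letter decides):
  'icif' < 'jwadjq' since 'i' < 'j' at position 1
  'jwadjq' < 'skyqyv' since 'j' < 's' at position 1
  'skyqyv' < 'zrs' since 's' < 'z' at position 1
Chaining these comparisons gives the alphabetical order.
Final answer: ['icif', 'jwadjq', 'skyqyv', 'zrs']


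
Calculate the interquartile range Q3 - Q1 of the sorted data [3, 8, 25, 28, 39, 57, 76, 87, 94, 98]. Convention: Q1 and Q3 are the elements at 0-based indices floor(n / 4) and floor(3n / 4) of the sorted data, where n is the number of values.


The data has n = 10 elements.
Q1 index = floor(10 / 4) = floor(2.5) = 2; Q3 index = floor(3 * 10 / 4) = floor(7.5) = 7
Q1 = element at index 2 = 25
Q3 = element at index 7 = 87
IQR = 87 - 25 = 62
Final answer: 62


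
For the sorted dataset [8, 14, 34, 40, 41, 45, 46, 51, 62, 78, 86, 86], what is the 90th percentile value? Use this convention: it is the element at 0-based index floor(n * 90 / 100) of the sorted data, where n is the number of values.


The dataset has n = 12 elements.
Index = floor(12 * 90 / 100) = floor(1080 / 100) = floor(10.8) = 10
Counting from index 0 in the sorted data, the element at index 10 is 86.
Final answer: 86


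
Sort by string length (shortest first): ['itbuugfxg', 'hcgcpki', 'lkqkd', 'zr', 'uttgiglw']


Compute lengths:
  'itbuugfxg' has length 9
  'hcgcpki' has length 7
  'lkqkd' has length 5
  'zr' has length 2
  'uttgiglw' has length 8
Lengths in increasing order: 2 < 5 < 7 < 8 < 9
Listing the words in that order gives the answer.
Final answer: ['zr', 'lkqkd', 'hcgcpki', 'uttgiglw', 'itbuugfxg']


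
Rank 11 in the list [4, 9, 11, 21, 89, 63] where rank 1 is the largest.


Sort descending: [89, 63, 21, 11, 9, 4]
Find 11 in the sorted list.
11 is at position 4.
Final answer: 4


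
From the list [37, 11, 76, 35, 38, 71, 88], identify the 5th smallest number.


Sort ascending: [11, 35, 37, 38, 71, 76, 88]
The 5th element (1-indexed) is at index 4.
Value = 71
Final answer: 71


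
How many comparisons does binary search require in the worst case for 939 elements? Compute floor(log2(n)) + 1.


Binary search halves the search space each step.
Maximum comparisons = floor(log2(939)) + 1
log2(939) = 9.875
floor(log2(939)) = 9, so 9 + 1 = 10
Final answer: 10


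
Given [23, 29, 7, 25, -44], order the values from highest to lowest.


Original list: [23, 29, 7, 25, -44]
Repeatedly take the largest remaining element:
  Remaining [23, 29, 7, 25, -44] -> largest is 29
  Remaining [23, 7, 25, -44] -> largest is 25
  Remaining [23, 7, -44] -> largest is 23
  Remaining [7, -44] -> largest is 7
  Remaining [-44] -> largest is -44
Collecting the picks in order gives the descending list.
Final answer: [29, 25, 23, 7, -44]


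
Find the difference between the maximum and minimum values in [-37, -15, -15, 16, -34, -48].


Maximum value: 16
Minimum value: -48
Range = 16 - (-48) = 64
Final answer: 64


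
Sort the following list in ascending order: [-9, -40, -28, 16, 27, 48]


Original list: [-9, -40, -28, 16, 27, 48]
Repeatedly take the smallest remaining element:
  Remaining [-9, -40, -28, 16, 27, 48] -> smallest is -40
  Remaining [-9, -28, 16, 27, 48] -> smallest is -28
  Remaining [-9, 16, 27, 48] -> smallest is -9
  Remaining [16, 27, 48] -> smallest is 16
  Remaining [27, 48] -> smallest is 27
  Remaining [48] -> smallest is 48
Collecting the picks in order gives the sorted list.
Final answer: [-40, -28, -9, 16, 27, 48]


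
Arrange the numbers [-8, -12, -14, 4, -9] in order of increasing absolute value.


Compute absolute values:
  |-8| = 8
  |-12| = 12
  |-14| = 14
  |4| = 4
  |-9| = 9
Absolute values in increasing order: 4 < 8 < 9 < 12 < 14
Listing the original numbers in that order gives the answer.
Final answer: [4, -8, -9, -12, -14]


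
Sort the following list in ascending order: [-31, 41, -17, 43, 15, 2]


Original list: [-31, 41, -17, 43, 15, 2]
Repeatedly take the smallest remaining element:
  Remaining [-31, 41, -17, 43, 15, 2] -> smallest is -31
  Remaining [41, -17, 43, 15, 2] -> smallest is -17
  Remaining [41, 43, 15, 2] -> smallest is 2
  Remaining [41, 43, 15] -> smallest is 15
  Remaining [41, 43] -> smallest is 41
  Remaining [43] -> smallest is 43
Collecting the picks in order gives the sorted list.
Final answer: [-31, -17, 2, 15, 41, 43]


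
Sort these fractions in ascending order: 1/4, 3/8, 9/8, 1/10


Convert to decimal for comparison:
  1/4 = 0.25
  3/8 = 0.375
  9/8 = 1.125
  1/10 = 0.1
Decimals in increasing order: 0.1 < 0.25 < 0.375 < 1.125
Writing each back as its fraction gives the sorted order.
Final answer: 1/10, 1/4, 3/8, 9/8


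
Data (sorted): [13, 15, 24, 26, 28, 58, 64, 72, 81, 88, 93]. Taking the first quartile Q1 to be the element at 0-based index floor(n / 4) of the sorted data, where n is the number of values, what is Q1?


The list has n = 11 elements.
Q1 index = floor(11 / 4) = floor(2.75) = 2
Counting from index 0 in the sorted data, the element at index 2 is 24.
Final answer: 24


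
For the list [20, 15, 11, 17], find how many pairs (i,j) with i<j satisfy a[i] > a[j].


For each element, count the later elements that are smaller than it:
  20 (index 0): smaller elements after it = [15, 11, 17] -> 3
  15 (index 1): smaller elements after it = [11] -> 1
  11 (index 2): smaller elements after it = [] -> 0
Total inversions = 3 + 1 + 0 = 4
Final answer: 4


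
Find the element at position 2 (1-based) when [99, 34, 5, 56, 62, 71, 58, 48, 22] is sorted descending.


Sort descending: [99, 71, 62, 58, 56, 48, 34, 22, 5]
The 2nd element (1-indexed) is at index 1.
Value = 71
Final answer: 71


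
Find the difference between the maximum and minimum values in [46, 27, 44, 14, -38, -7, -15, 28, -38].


Maximum value: 46
Minimum value: -38
Range = 46 - (-38) = 84
Final answer: 84


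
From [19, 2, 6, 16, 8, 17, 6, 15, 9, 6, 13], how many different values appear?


List all unique values:
Distinct values: [2, 6, 8, 9, 13, 15, 16, 17, 19]
Count = 9
Final answer: 9


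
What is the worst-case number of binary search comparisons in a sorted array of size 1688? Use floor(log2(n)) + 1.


Binary search halves the search space each step.
Maximum comparisons = floor(log2(1688)) + 1
log2(1688) = 10.7211
floor(log2(1688)) = 10, so 10 + 1 = 11
Final answer: 11


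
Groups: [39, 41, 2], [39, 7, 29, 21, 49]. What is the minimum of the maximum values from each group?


Find max of each group:
  Group 1: [39, 41, 2] -> max = 41
  Group 2: [39, 7, 29, 21, 49] -> max = 49
Maxes: [41, 49]
Minimum of maxes = 41
Final answer: 41


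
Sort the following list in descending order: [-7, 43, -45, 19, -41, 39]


Original list: [-7, 43, -45, 19, -41, 39]
Repeatedly take the largest remaining element:
  Remaining [-7, 43, -45, 19, -41, 39] -> largest is 43
  Remaining [-7, -45, 19, -41, 39] -> largest is 39
  Remaining [-7, -45, 19, -41] -> largest is 19
  Remaining [-7, -45, -41] -> largest is -7
  Remaining [-45, -41] -> largest is -41
  Remaining [-45] -> largest is -45
Collecting the picks in order gives the descending list.
Final answer: [43, 39, 19, -7, -41, -45]


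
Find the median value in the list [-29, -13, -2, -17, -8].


First, sort the list: [-29, -17, -13, -8, -2]
The list has 5 elements (odd count).
The middle index is 2 (0-based), and the element there is -13.
Final answer: -13


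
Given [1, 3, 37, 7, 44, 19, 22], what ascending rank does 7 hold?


Sort ascending: [1, 3, 7, 19, 22, 37, 44]
Find 7 in the sorted list.
7 is at position 3 (1-indexed).
Final answer: 3


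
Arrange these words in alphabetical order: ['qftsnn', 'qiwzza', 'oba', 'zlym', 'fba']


Compare strings character by character (the first differing letter decides):
  'fba' < 'oba' since 'f' < 'o' at position 1
  'oba' < 'qftsnn' since 'o' < 'q' at position 1
  'qftsnn' < 'qiwzza' since 'f' < 'i' at position 2
  'qiwzza' < 'zlym' since 'q' < 'z' at position 1
Chaining these comparisons gives the alphabetical order.
Final answer: ['fba', 'oba', 'qftsnn', 'qiwzza', 'zlym']


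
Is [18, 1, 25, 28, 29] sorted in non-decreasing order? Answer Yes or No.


Check consecutive pairs:
  18 <= 1? False
  1 <= 25? True
  25 <= 28? True
  28 <= 29? True
1 consecutive pair(s) are out of order, so the list is not sorted.
Final answer: No


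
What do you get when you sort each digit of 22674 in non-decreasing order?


The number 22674 has digits: 2, 2, 6, 7, 4
Sorted: 2, 2, 4, 6, 7
Joining the sorted digits gives the result.
Final answer: 22467


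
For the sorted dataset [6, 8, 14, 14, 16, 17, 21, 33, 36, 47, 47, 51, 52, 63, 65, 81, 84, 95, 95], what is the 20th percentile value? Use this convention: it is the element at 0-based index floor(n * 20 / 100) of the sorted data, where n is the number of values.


The dataset has n = 19 elements.
Index = floor(19 * 20 / 100) = floor(380 / 100) = floor(3.8) = 3
Counting from index 0 in the sorted data, the element at index 3 is 14.
Final answer: 14


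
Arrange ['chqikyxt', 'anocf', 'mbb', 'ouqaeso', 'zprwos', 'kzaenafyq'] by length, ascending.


Compute lengths:
  'chqikyxt' has length 8
  'anocf' has length 5
  'mbb' has length 3
  'ouqaeso' has length 7
  'zprwos' has length 6
  'kzaenafyq' has length 9
Lengths in increasing order: 3 < 5 < 6 < 7 < 8 < 9
Listing the words in that order gives the answer.
Final answer: ['mbb', 'anocf', 'zprwos', 'ouqaeso', 'chqikyxt', 'kzaenafyq']


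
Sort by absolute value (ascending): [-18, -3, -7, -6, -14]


Compute absolute values:
  |-18| = 18
  |-3| = 3
  |-7| = 7
  |-6| = 6
  |-14| = 14
Absolute values in increasing order: 3 < 6 < 7 < 14 < 18
Listing the original numbers in that order gives the answer.
Final answer: [-3, -6, -7, -14, -18]


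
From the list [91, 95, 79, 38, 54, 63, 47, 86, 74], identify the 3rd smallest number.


Sort ascending: [38, 47, 54, 63, 74, 79, 86, 91, 95]
The 3rd element (1-indexed) is at index 2.
Value = 54
Final answer: 54


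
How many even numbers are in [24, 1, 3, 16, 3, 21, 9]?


Check each element:
  24 is even
  1 is odd
  3 is odd
  16 is even
  3 is odd
  21 is odd
  9 is odd
Evens: [24, 16]
Count of evens = 2
Final answer: 2


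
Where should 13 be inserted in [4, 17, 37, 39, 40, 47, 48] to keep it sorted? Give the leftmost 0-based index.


List is sorted: [4, 17, 37, 39, 40, 47, 48]
We need the leftmost position where 13 can be inserted, i.e. the first index whose element is >= 13 (or the end of the list if none is).
Binary search with low=0, high=7 (0-based indices):
  low=0, high=7, mid=3: a[3]=39 >= 13, so high = 3
  low=0, high=3, mid=1: a[1]=17 >= 13, so high = 1
  low=0, high=1, mid=0: a[0]=4 < 13, so low = 1
Now low = high = 1, so the insertion index is 1.
Final answer: 1


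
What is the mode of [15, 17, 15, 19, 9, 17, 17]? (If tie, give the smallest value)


Count the frequency of each value:
  9 appears 1 time(s)
  15 appears 2 time(s)
  17 appears 3 time(s)
  19 appears 1 time(s)
Maximum frequency is 3.
Only 17 reaches that frequency, so it is the mode.
Final answer: 17


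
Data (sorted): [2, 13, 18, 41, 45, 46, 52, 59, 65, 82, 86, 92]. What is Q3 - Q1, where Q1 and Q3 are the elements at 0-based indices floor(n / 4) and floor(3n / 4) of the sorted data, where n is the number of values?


The data has n = 12 elements.
Q1 index = floor(12 / 4) = floor(3) = 3; Q3 index = floor(3 * 12 / 4) = floor(9) = 9
Q1 = element at index 3 = 41
Q3 = element at index 9 = 82
IQR = 82 - 41 = 41
Final answer: 41


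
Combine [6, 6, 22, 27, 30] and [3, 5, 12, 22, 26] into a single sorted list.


List A: [6, 6, 22, 27, 30]
List B: [3, 5, 12, 22, 26]
Repeatedly compare the front elements and take the smaller:
  6 vs 3 -> take 3
  6 vs 5 -> take 5
  6 vs 12 -> take 6
  6 vs 12 -> take 6
  22 vs 12 -> take 12
  22 vs 22 -> take 22
  27 vs 22 -> take 22
  27 vs 26 -> take 26
  B is exhausted; append the rest of A: [27, 30]
Final answer: [3, 5, 6, 6, 12, 22, 22, 26, 27, 30]


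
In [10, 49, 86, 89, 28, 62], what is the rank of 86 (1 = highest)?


Sort descending: [89, 86, 62, 49, 28, 10]
Find 86 in the sorted list.
86 is at position 2.
Final answer: 2


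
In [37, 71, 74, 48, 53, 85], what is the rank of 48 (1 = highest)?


Sort descending: [85, 74, 71, 53, 48, 37]
Find 48 in the sorted list.
48 is at position 5.
Final answer: 5


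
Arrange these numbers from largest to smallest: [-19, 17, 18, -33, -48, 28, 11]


Original list: [-19, 17, 18, -33, -48, 28, 11]
Repeatedly take the largest remaining element:
  Remaining [-19, 17, 18, -33, -48, 28, 11] -> largest is 28
  Remaining [-19, 17, 18, -33, -48, 11] -> largest is 18
  Remaining [-19, 17, -33, -48, 11] -> largest is 17
  Remaining [-19, -33, -48, 11] -> largest is 11
  Remaining [-19, -33, -48] -> largest is -19
  Remaining [-33, -48] -> largest is -33
  Remaining [-48] -> largest is -48
Collecting the picks in order gives the descending list.
Final answer: [28, 18, 17, 11, -19, -33, -48]


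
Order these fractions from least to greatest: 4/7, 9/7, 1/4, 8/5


Convert to decimal for comparison:
  4/7 = 0.5714
  9/7 = 1.2857
  1/4 = 0.25
  8/5 = 1.6
Decimals in increasing order: 0.25 < 0.5714 < 1.2857 < 1.6
Writing each back as its fraction gives the sorted order.
Final answer: 1/4, 4/7, 9/7, 8/5


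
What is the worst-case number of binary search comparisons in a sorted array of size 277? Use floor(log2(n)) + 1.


Binary search halves the search space each step.
Maximum comparisons = floor(log2(277)) + 1
log2(277) = 8.1137
floor(log2(277)) = 8, so 8 + 1 = 9
Final answer: 9


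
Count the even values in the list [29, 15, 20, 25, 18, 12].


Check each element:
  29 is odd
  15 is odd
  20 is even
  25 is odd
  18 is even
  12 is even
Evens: [20, 18, 12]
Count of evens = 3
Final answer: 3


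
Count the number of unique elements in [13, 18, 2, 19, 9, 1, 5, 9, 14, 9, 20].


List all unique values:
Distinct values: [1, 2, 5, 9, 13, 14, 18, 19, 20]
Count = 9
Final answer: 9


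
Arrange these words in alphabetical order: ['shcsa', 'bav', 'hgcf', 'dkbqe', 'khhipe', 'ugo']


Compare strings character by character (the first differing letter decides):
  'bav' < 'dkbqe' since 'b' < 'd' at position 1
  'dkbqe' < 'hgcf' since 'd' < 'h' at position 1
  'hgcf' < 'khhipe' since 'h' < 'k' at position 1
  'khhipe' < 'shcsa' since 'k' < 's' at position 1
  'shcsa' < 'ugo' since 's' < 'u' at position 1
Chaining these comparisons gives the alphabetical order.
Final answer: ['bav', 'dkbqe', 'hgcf', 'khhipe', 'shcsa', 'ugo']


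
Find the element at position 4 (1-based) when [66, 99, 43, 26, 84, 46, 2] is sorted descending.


Sort descending: [99, 84, 66, 46, 43, 26, 2]
The 4th element (1-indexed) is at index 3.
Value = 46
Final answer: 46


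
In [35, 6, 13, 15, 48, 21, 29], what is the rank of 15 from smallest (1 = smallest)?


Sort ascending: [6, 13, 15, 21, 29, 35, 48]
Find 15 in the sorted list.
15 is at position 3 (1-indexed).
Final answer: 3


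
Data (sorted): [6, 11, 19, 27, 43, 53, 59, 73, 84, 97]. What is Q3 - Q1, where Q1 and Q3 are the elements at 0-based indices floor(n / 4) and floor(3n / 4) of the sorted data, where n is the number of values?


The data has n = 10 elements.
Q1 index = floor(10 / 4) = floor(2.5) = 2; Q3 index = floor(3 * 10 / 4) = floor(7.5) = 7
Q1 = element at index 2 = 19
Q3 = element at index 7 = 73
IQR = 73 - 19 = 54
Final answer: 54


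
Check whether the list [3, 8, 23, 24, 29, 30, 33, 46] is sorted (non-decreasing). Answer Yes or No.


Check consecutive pairs:
  3 <= 8? True
  8 <= 23? True
  23 <= 24? True
  24 <= 29? True
  29 <= 30? True
  30 <= 33? True
  33 <= 46? True
Every consecutive pair is in order, so the list is non-decreasing.
Final answer: Yes


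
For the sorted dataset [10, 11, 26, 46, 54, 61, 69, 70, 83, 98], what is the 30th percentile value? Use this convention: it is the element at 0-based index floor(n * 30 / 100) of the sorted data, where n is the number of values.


The dataset has n = 10 elements.
Index = floor(10 * 30 / 100) = floor(300 / 100) = floor(3) = 3
Counting from index 0 in the sorted data, the element at index 3 is 46.
Final answer: 46


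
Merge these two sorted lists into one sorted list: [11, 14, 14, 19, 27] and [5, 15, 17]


List A: [11, 14, 14, 19, 27]
List B: [5, 15, 17]
Repeatedly compare the front elements and take the smaller:
  11 vs 5 -> take 5
  11 vs 15 -> take 11
  14 vs 15 -> take 14
  14 vs 15 -> take 14
  19 vs 15 -> take 15
  19 vs 17 -> take 17
  B is exhausted; append the rest of A: [19, 27]
Final answer: [5, 11, 14, 14, 15, 17, 19, 27]


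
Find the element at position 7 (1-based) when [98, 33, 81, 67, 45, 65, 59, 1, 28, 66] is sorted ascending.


Sort ascending: [1, 28, 33, 45, 59, 65, 66, 67, 81, 98]
The 7th element (1-indexed) is at index 6.
Value = 66
Final answer: 66


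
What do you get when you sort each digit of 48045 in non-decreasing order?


The number 48045 has digits: 4, 8, 0, 4, 5
Sorted: 0, 4, 4, 5, 8
Joining the sorted digits gives the result.
Final answer: 04458


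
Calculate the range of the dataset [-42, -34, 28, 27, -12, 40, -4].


Maximum value: 40
Minimum value: -42
Range = 40 - (-42) = 82
Final answer: 82


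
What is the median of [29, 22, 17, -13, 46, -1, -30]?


First, sort the list: [-30, -13, -1, 17, 22, 29, 46]
The list has 7 elements (odd count).
The middle index is 3 (0-based), and the element there is 17.
Final answer: 17


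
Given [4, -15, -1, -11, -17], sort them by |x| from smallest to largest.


Compute absolute values:
  |4| = 4
  |-15| = 15
  |-1| = 1
  |-11| = 11
  |-17| = 17
Absolute values in increasing order: 1 < 4 < 11 < 15 < 17
Listing the original numbers in that order gives the answer.
Final answer: [-1, 4, -11, -15, -17]


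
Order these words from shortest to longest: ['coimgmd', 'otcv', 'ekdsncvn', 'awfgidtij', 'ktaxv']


Compute lengths:
  'coimgmd' has length 7
  'otcv' has length 4
  'ekdsncvn' has length 8
  'awfgidtij' has length 9
  'ktaxv' has length 5
Lengths in increasing order: 4 < 5 < 7 < 8 < 9
Listing the words in that order gives the answer.
Final answer: ['otcv', 'ktaxv', 'coimgmd', 'ekdsncvn', 'awfgidtij']


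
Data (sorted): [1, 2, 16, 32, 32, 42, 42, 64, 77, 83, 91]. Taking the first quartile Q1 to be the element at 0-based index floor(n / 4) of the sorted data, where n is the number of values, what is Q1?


The list has n = 11 elements.
Q1 index = floor(11 / 4) = floor(2.75) = 2
Counting from index 0 in the sorted data, the element at index 2 is 16.
Final answer: 16


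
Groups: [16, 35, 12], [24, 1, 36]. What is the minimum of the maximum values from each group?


Find max of each group:
  Group 1: [16, 35, 12] -> max = 35
  Group 2: [24, 1, 36] -> max = 36
Maxes: [35, 36]
Minimum of maxes = 35
Final answer: 35


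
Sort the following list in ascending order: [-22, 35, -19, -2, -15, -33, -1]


Original list: [-22, 35, -19, -2, -15, -33, -1]
Repeatedly take the smallest remaining element:
  Remaining [-22, 35, -19, -2, -15, -33, -1] -> smallest is -33
  Remaining [-22, 35, -19, -2, -15, -1] -> smallest is -22
  Remaining [35, -19, -2, -15, -1] -> smallest is -19
  Remaining [35, -2, -15, -1] -> smallest is -15
  Remaining [35, -2, -1] -> smallest is -2
  Remaining [35, -1] -> smallest is -1
  Remaining [35] -> smallest is 35
Collecting the picks in order gives the sorted list.
Final answer: [-33, -22, -19, -15, -2, -1, 35]


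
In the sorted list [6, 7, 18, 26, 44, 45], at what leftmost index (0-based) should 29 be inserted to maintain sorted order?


List is sorted: [6, 7, 18, 26, 44, 45]
We need the leftmost position where 29 can be inserted, i.e. the first index whose element is >= 29 (or the end of the list if none is).
Binary search with low=0, high=6 (0-based indices):
  low=0, high=6, mid=3: a[3]=26 < 29, so low = 4
  low=4, high=6, mid=5: a[5]=45 >= 29, so high = 5
  low=4, high=5, mid=4: a[4]=44 >= 29, so high = 4
Now low = high = 4, so the insertion index is 4.
Final answer: 4


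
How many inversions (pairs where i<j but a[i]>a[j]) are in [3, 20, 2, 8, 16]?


For each element, count the later elements that are smaller than it:
  3 (index 0): smaller elements after it = [2] -> 1
  20 (index 1): smaller elements after it = [2, 8, 16] -> 3
  2 (index 2): smaller elements after it = [] -> 0
  8 (index 3): smaller elements after it = [] -> 0
Total inversions = 1 + 3 + 0 + 0 = 4
Final answer: 4


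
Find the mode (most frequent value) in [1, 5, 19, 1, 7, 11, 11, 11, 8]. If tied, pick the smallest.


Count the frequency of each value:
  1 appears 2 time(s)
  5 appears 1 time(s)
  7 appears 1 time(s)
  8 appears 1 time(s)
  11 appears 3 time(s)
  19 appears 1 time(s)
Maximum frequency is 3.
Only 11 reaches that frequency, so it is the mode.
Final answer: 11


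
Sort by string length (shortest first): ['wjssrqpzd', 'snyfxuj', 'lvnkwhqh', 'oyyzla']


Compute lengths:
  'wjssrqpzd' has length 9
  'snyfxuj' has length 7
  'lvnkwhqh' has length 8
  'oyyzla' has length 6
Lengths in increasing order: 6 < 7 < 8 < 9
Listing the words in that order gives the answer.
Final answer: ['oyyzla', 'snyfxuj', 'lvnkwhqh', 'wjssrqpzd']


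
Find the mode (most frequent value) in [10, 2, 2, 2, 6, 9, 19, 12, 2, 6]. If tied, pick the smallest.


Count the frequency of each value:
  2 appears 4 time(s)
  6 appears 2 time(s)
  9 appears 1 time(s)
  10 appears 1 time(s)
  12 appears 1 time(s)
  19 appears 1 time(s)
Maximum frequency is 4.
Only 2 reaches that frequency, so it is the mode.
Final answer: 2


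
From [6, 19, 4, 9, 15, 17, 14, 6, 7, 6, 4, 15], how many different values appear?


List all unique values:
Distinct values: [4, 6, 7, 9, 14, 15, 17, 19]
Count = 8
Final answer: 8


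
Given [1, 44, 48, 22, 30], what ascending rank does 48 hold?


Sort ascending: [1, 22, 30, 44, 48]
Find 48 in the sorted list.
48 is at position 5 (1-indexed).
Final answer: 5


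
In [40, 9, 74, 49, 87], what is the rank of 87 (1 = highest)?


Sort descending: [87, 74, 49, 40, 9]
Find 87 in the sorted list.
87 is at position 1.
Final answer: 1


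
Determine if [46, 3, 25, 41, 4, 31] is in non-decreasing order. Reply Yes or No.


Check consecutive pairs:
  46 <= 3? False
  3 <= 25? True
  25 <= 41? True
  41 <= 4? False
  4 <= 31? True
2 consecutive pair(s) are out of order, so the list is not sorted.
Final answer: No


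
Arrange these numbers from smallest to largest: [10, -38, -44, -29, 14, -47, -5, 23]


Original list: [10, -38, -44, -29, 14, -47, -5, 23]
Repeatedly take the smallest remaining element:
  Remaining [10, -38, -44, -29, 14, -47, -5, 23] -> smallest is -47
  Remaining [10, -38, -44, -29, 14, -5, 23] -> smallest is -44
  Remaining [10, -38, -29, 14, -5, 23] -> smallest is -38
  Remaining [10, -29, 14, -5, 23] -> smallest is -29
  Remaining [10, 14, -5, 23] -> smallest is -5
  Remaining [10, 14, 23] -> smallest is 10
  Remaining [14, 23] -> smallest is 14
  Remaining [23] -> smallest is 23
Collecting the picks in order gives the sorted list.
Final answer: [-47, -44, -38, -29, -5, 10, 14, 23]


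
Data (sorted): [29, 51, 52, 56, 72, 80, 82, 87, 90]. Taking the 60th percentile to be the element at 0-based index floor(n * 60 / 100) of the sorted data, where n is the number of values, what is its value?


The dataset has n = 9 elements.
Index = floor(9 * 60 / 100) = floor(540 / 100) = floor(5.4) = 5
Counting from index 0 in the sorted data, the element at index 5 is 80.
Final answer: 80


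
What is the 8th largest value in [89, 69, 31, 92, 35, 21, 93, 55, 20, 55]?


Sort descending: [93, 92, 89, 69, 55, 55, 35, 31, 21, 20]
The 8th element (1-indexed) is at index 7.
Value = 31
Final answer: 31


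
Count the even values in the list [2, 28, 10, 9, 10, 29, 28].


Check each element:
  2 is even
  28 is even
  10 is even
  9 is odd
  10 is even
  29 is odd
  28 is even
Evens: [2, 28, 10, 10, 28]
Count of evens = 5
Final answer: 5


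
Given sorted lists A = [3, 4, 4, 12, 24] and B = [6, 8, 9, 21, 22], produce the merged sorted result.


List A: [3, 4, 4, 12, 24]
List B: [6, 8, 9, 21, 22]
Repeatedly compare the front elements and take the smaller:
  3 vs 6 -> take 3
  4 vs 6 -> take 4
  4 vs 6 -> take 4
  12 vs 6 -> take 6
  12 vs 8 -> take 8
  12 vs 9 -> take 9
  12 vs 21 -> take 12
  24 vs 21 -> take 21
  24 vs 22 -> take 22
  B is exhausted; append the rest of A: [24]
Final answer: [3, 4, 4, 6, 8, 9, 12, 21, 22, 24]


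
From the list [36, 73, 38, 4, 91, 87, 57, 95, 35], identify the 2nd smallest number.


Sort ascending: [4, 35, 36, 38, 57, 73, 87, 91, 95]
The 2nd element (1-indexed) is at index 1.
Value = 35
Final answer: 35


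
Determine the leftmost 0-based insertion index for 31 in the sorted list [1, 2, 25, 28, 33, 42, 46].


List is sorted: [1, 2, 25, 28, 33, 42, 46]
We need the leftmost position where 31 can be inserted, i.e. the first index whose element is >= 31 (or the end of the list if none is).
Binary search with low=0, high=7 (0-based indices):
  low=0, high=7, mid=3: a[3]=28 < 31, so low = 4
  low=4, high=7, mid=5: a[5]=42 >= 31, so high = 5
  low=4, high=5, mid=4: a[4]=33 >= 31, so high = 4
Now low = high = 4, so the insertion index is 4.
Final answer: 4


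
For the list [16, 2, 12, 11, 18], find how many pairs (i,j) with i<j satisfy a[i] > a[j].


For each element, count the later elements that are smaller than it:
  16 (index 0): smaller elements after it = [2, 12, 11] -> 3
  2 (index 1): smaller elements after it = [] -> 0
  12 (index 2): smaller elements after it = [11] -> 1
  11 (index 3): smaller elements after it = [] -> 0
Total inversions = 3 + 0 + 1 + 0 = 4
Final answer: 4


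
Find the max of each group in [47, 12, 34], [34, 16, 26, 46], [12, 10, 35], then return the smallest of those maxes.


Find max of each group:
  Group 1: [47, 12, 34] -> max = 47
  Group 2: [34, 16, 26, 46] -> max = 46
  Group 3: [12, 10, 35] -> max = 35
Maxes: [47, 46, 35]
Minimum of maxes = 35
Final answer: 35


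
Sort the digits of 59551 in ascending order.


The number 59551 has digits: 5, 9, 5, 5, 1
Sorted: 1, 5, 5, 5, 9
Joining the sorted digits gives the result.
Final answer: 15559


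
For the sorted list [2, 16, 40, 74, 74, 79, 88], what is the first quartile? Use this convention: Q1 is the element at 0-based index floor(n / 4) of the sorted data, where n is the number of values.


The list has n = 7 elements.
Q1 index = floor(7 / 4) = floor(1.75) = 1
Counting from index 0 in the sorted data, the element at index 1 is 16.
Final answer: 16


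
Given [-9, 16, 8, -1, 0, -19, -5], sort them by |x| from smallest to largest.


Compute absolute values:
  |-9| = 9
  |16| = 16
  |8| = 8
  |-1| = 1
  |0| = 0
  |-19| = 19
  |-5| = 5
Absolute values in increasing order: 0 < 1 < 5 < 8 < 9 < 16 < 19
Listing the original numbers in that order gives the answer.
Final answer: [0, -1, -5, 8, -9, 16, -19]


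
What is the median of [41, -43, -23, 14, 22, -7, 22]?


First, sort the list: [-43, -23, -7, 14, 22, 22, 41]
The list has 7 elements (odd count).
The middle index is 3 (0-based), and the element there is 14.
Final answer: 14


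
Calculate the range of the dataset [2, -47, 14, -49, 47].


Maximum value: 47
Minimum value: -49
Range = 47 - (-49) = 96
Final answer: 96


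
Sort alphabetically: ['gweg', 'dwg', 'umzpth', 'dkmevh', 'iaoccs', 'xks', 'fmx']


Compare strings character by character (the first differing letter decides):
  'dkmevh' < 'dwg' since 'k' < 'w' at position 2
  'dwg' < 'fmx' since 'd' < 'f' at position 1
  'fmx' < 'gweg' since 'f' < 'g' at position 1
  'gweg' < 'iaoccs' since 'g' < 'i' at position 1
  'iaoccs' < 'umzpth' since 'i' < 'u' at position 1
  'umzpth' < 'xks' since 'u' < 'x' at position 1
Chaining these comparisons gives the alphabetical order.
Final answer: ['dkmevh', 'dwg', 'fmx', 'gweg', 'iaoccs', 'umzpth', 'xks']


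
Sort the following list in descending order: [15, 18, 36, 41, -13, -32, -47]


Original list: [15, 18, 36, 41, -13, -32, -47]
Repeatedly take the largest remaining element:
  Remaining [15, 18, 36, 41, -13, -32, -47] -> largest is 41
  Remaining [15, 18, 36, -13, -32, -47] -> largest is 36
  Remaining [15, 18, -13, -32, -47] -> largest is 18
  Remaining [15, -13, -32, -47] -> largest is 15
  Remaining [-13, -32, -47] -> largest is -13
  Remaining [-32, -47] -> largest is -32
  Remaining [-47] -> largest is -47
Collecting the picks in order gives the descending list.
Final answer: [41, 36, 18, 15, -13, -32, -47]


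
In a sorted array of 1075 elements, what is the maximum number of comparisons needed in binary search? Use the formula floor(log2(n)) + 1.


Binary search halves the search space each step.
Maximum comparisons = floor(log2(1075)) + 1
log2(1075) = 10.0701
floor(log2(1075)) = 10, so 10 + 1 = 11
Final answer: 11


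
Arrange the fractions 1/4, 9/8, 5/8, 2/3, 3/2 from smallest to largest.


Convert to decimal for comparison:
  1/4 = 0.25
  9/8 = 1.125
  5/8 = 0.625
  2/3 = 0.6667
  3/2 = 1.5
Decimals in increasing order: 0.25 < 0.625 < 0.6667 < 1.125 < 1.5
Writing each back as its fraction gives the sorted order.
Final answer: 1/4, 5/8, 2/3, 9/8, 3/2


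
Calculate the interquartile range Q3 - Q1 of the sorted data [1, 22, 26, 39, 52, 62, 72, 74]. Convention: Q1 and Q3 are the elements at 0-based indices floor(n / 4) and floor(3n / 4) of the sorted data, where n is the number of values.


The data has n = 8 elements.
Q1 index = floor(8 / 4) = floor(2) = 2; Q3 index = floor(3 * 8 / 4) = floor(6) = 6
Q1 = element at index 2 = 26
Q3 = element at index 6 = 72
IQR = 72 - 26 = 46
Final answer: 46


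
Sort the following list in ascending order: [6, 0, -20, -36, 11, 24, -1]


Original list: [6, 0, -20, -36, 11, 24, -1]
Repeatedly take the smallest remaining element:
  Remaining [6, 0, -20, -36, 11, 24, -1] -> smallest is -36
  Remaining [6, 0, -20, 11, 24, -1] -> smallest is -20
  Remaining [6, 0, 11, 24, -1] -> smallest is -1
  Remaining [6, 0, 11, 24] -> smallest is 0
  Remaining [6, 11, 24] -> smallest is 6
  Remaining [11, 24] -> smallest is 11
  Remaining [24] -> smallest is 24
Collecting the picks in order gives the sorted list.
Final answer: [-36, -20, -1, 0, 6, 11, 24]


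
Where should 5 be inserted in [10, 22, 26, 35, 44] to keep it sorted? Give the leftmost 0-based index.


List is sorted: [10, 22, 26, 35, 44]
We need the leftmost position where 5 can be inserted, i.e. the first index whose element is >= 5 (or the end of the list if none is).
Binary search with low=0, high=5 (0-based indices):
  low=0, high=5, mid=2: a[2]=26 >= 5, so high = 2
  low=0, high=2, mid=1: a[1]=22 >= 5, so high = 1
  low=0, high=1, mid=0: a[0]=10 >= 5, so high = 0
Now low = high = 0, so the insertion index is 0.
Final answer: 0


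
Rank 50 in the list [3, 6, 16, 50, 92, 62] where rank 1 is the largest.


Sort descending: [92, 62, 50, 16, 6, 3]
Find 50 in the sorted list.
50 is at position 3.
Final answer: 3


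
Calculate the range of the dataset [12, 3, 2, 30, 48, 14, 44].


Maximum value: 48
Minimum value: 2
Range = 48 - 2 = 46
Final answer: 46


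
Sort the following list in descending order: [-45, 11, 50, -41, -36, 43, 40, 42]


Original list: [-45, 11, 50, -41, -36, 43, 40, 42]
Repeatedly take the largest remaining element:
  Remaining [-45, 11, 50, -41, -36, 43, 40, 42] -> largest is 50
  Remaining [-45, 11, -41, -36, 43, 40, 42] -> largest is 43
  Remaining [-45, 11, -41, -36, 40, 42] -> largest is 42
  Remaining [-45, 11, -41, -36, 40] -> largest is 40
  Remaining [-45, 11, -41, -36] -> largest is 11
  Remaining [-45, -41, -36] -> largest is -36
  Remaining [-45, -41] -> largest is -41
  Remaining [-45] -> largest is -45
Collecting the picks in order gives the descending list.
Final answer: [50, 43, 42, 40, 11, -36, -41, -45]


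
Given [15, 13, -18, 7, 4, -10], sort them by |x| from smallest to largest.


Compute absolute values:
  |15| = 15
  |13| = 13
  |-18| = 18
  |7| = 7
  |4| = 4
  |-10| = 10
Absolute values in increasing order: 4 < 7 < 10 < 13 < 15 < 18
Listing the original numbers in that order gives the answer.
Final answer: [4, 7, -10, 13, 15, -18]


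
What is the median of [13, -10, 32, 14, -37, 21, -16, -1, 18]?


First, sort the list: [-37, -16, -10, -1, 13, 14, 18, 21, 32]
The list has 9 elements (odd count).
The middle index is 4 (0-based), and the element there is 13.
Final answer: 13


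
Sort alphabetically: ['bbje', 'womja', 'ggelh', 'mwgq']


Compare strings character by character (the first differing letter decides):
  'bbje' < 'ggelh' since 'b' < 'g' at position 1
  'ggelh' < 'mwgq' since 'g' < 'm' at position 1
  'mwgq' < 'womja' since 'm' < 'w' at position 1
Chaining these comparisons gives the alphabetical order.
Final answer: ['bbje', 'ggelh', 'mwgq', 'womja']


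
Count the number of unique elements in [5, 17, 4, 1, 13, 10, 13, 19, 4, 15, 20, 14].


List all unique values:
Distinct values: [1, 4, 5, 10, 13, 14, 15, 17, 19, 20]
Count = 10
Final answer: 10


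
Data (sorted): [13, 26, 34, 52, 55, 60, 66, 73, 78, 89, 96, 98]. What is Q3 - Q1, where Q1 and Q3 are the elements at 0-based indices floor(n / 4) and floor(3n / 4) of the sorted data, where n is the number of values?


The data has n = 12 elements.
Q1 index = floor(12 / 4) = floor(3) = 3; Q3 index = floor(3 * 12 / 4) = floor(9) = 9
Q1 = element at index 3 = 52
Q3 = element at index 9 = 89
IQR = 89 - 52 = 37
Final answer: 37


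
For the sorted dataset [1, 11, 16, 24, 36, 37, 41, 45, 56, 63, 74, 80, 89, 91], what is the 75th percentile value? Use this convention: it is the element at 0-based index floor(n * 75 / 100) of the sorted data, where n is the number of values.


The dataset has n = 14 elements.
Index = floor(14 * 75 / 100) = floor(1050 / 100) = floor(10.5) = 10
Counting from index 0 in the sorted data, the element at index 10 is 74.
Final answer: 74


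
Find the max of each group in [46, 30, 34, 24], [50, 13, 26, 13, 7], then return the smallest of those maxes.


Find max of each group:
  Group 1: [46, 30, 34, 24] -> max = 46
  Group 2: [50, 13, 26, 13, 7] -> max = 50
Maxes: [46, 50]
Minimum of maxes = 46
Final answer: 46


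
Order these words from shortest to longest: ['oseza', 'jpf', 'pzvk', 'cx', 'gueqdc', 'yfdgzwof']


Compute lengths:
  'oseza' has length 5
  'jpf' has length 3
  'pzvk' has length 4
  'cx' has length 2
  'gueqdc' has length 6
  'yfdgzwof' has length 8
Lengths in increasing order: 2 < 3 < 4 < 5 < 6 < 8
Listing the words in that order gives the answer.
Final answer: ['cx', 'jpf', 'pzvk', 'oseza', 'gueqdc', 'yfdgzwof']


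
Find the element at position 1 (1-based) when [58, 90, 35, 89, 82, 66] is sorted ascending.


Sort ascending: [35, 58, 66, 82, 89, 90]
The 1st element (1-indexed) is at index 0.
Value = 35
Final answer: 35


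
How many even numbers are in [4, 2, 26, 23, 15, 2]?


Check each element:
  4 is even
  2 is even
  26 is even
  23 is odd
  15 is odd
  2 is even
Evens: [4, 2, 26, 2]
Count of evens = 4
Final answer: 4


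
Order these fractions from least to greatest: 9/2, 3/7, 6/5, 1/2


Convert to decimal for comparison:
  9/2 = 4.5
  3/7 = 0.4286
  6/5 = 1.2
  1/2 = 0.5
Decimals in increasing order: 0.4286 < 0.5 < 1.2 < 4.5
Writing each back as its fraction gives the sorted order.
Final answer: 3/7, 1/2, 6/5, 9/2


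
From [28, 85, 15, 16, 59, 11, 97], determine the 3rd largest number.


Sort descending: [97, 85, 59, 28, 16, 15, 11]
The 3rd element (1-indexed) is at index 2.
Value = 59
Final answer: 59


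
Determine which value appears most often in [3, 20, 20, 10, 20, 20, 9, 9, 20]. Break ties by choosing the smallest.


Count the frequency of each value:
  3 appears 1 time(s)
  9 appears 2 time(s)
  10 appears 1 time(s)
  20 appears 5 time(s)
Maximum frequency is 5.
Only 20 reaches that frequency, so it is the mode.
Final answer: 20


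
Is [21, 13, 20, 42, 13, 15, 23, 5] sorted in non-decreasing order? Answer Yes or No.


Check consecutive pairs:
  21 <= 13? False
  13 <= 20? True
  20 <= 42? True
  42 <= 13? False
  13 <= 15? True
  15 <= 23? True
  23 <= 5? False
3 consecutive pair(s) are out of order, so the list is not sorted.
Final answer: No


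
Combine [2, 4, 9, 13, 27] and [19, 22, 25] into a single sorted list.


List A: [2, 4, 9, 13, 27]
List B: [19, 22, 25]
Repeatedly compare the front elements and take the smaller:
  2 vs 19 -> take 2
  4 vs 19 -> take 4
  9 vs 19 -> take 9
  13 vs 19 -> take 13
  27 vs 19 -> take 19
  27 vs 22 -> take 22
  27 vs 25 -> take 25
  B is exhausted; append the rest of A: [27]
Final answer: [2, 4, 9, 13, 19, 22, 25, 27]


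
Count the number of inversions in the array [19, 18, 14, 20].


For each element, count the later elements that are smaller than it:
  19 (index 0): smaller elements after it = [18, 14] -> 2
  18 (index 1): smaller elements after it = [14] -> 1
  14 (index 2): smaller elements after it = [] -> 0
Total inversions = 2 + 1 + 0 = 3
Final answer: 3


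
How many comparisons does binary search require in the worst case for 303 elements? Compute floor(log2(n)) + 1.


Binary search halves the search space each step.
Maximum comparisons = floor(log2(303)) + 1
log2(303) = 8.2432
floor(log2(303)) = 8, so 8 + 1 = 9
Final answer: 9


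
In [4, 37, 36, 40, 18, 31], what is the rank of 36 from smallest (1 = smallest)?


Sort ascending: [4, 18, 31, 36, 37, 40]
Find 36 in the sorted list.
36 is at position 4 (1-indexed).
Final answer: 4


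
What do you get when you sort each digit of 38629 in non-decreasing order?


The number 38629 has digits: 3, 8, 6, 2, 9
Sorted: 2, 3, 6, 8, 9
Joining the sorted digits gives the result.
Final answer: 23689
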